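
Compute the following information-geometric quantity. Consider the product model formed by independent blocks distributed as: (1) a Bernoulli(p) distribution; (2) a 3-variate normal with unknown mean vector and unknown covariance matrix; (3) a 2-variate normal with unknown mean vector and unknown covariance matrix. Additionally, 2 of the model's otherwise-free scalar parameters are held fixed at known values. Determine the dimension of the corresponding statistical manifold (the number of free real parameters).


The dimension of a statistical manifold equals the number of free
(independent) real parameters of the model. For a product of independent
blocks the parameter counts add.
- Bernoulli (p): 1.
- 3-variate normal: 3 (mean) + 3*4/2 = 6 (symmetric covariance) = 9.
- 2-variate normal: 2 (mean) + 2*3/2 = 3 (symmetric covariance) = 5.
Total = 1 + 9 + 5 = 15.
2 parameter(s) fixed at known values: 15 - 2 = 13.
Dimension = 13

13


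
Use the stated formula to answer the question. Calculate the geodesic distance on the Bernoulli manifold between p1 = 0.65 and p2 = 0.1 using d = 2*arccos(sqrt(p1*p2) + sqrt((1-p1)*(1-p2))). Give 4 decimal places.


Geodesic distance on Bernoulli manifold:
d(p1,p2) = 2*arccos(sqrt(p1*p2) + sqrt((1-p1)*(1-p2))).
sqrt(p1*p2) = sqrt(0.65*0.1) = 0.254951.
sqrt((1-p1)*(1-p2)) = sqrt(0.35*0.9) = 0.561249.
arg = 0.254951 + 0.561249 = 0.8162.
d = 2*arccos(0.8162) = 1.2320

1.2320


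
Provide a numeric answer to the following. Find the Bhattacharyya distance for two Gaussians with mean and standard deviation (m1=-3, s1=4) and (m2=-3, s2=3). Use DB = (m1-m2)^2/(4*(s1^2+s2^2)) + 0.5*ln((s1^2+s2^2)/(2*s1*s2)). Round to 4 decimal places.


Bhattacharyya distance between two Gaussians:
DB = (m1-m2)^2/(4*(s1^2+s2^2)) + (1/2)*ln((s1^2+s2^2)/(2*s1*s2)).
(m1-m2)^2 = (0)^2 = 0.
s1^2+s2^2 = 16 + 9 = 25.
term1 = 0/100 = 0.0.
term2 = 0.5*ln(25/24.0) = 0.020411.
DB = 0.0 + 0.020411 = 0.0204

0.0204


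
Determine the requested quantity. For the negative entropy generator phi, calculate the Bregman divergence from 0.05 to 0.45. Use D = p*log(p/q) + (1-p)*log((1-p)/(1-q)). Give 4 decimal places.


Bregman divergence with negative entropy generator:
D = p*log(p/q) + (1-p)*log((1-p)/(1-q)).
p = 0.05, q = 0.45.
p*log(p/q) = 0.05*log(0.05/0.45) = -0.109861.
(1-p)*log((1-p)/(1-q)) = 0.95*log(0.95/0.55) = 0.519217.
D = -0.109861 + 0.519217 = 0.4094

0.4094


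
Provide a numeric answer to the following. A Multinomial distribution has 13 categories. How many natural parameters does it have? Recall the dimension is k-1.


Exponential family dimension calculation:
For Multinomial with k=13 categories, dim = k-1 = 12.

12


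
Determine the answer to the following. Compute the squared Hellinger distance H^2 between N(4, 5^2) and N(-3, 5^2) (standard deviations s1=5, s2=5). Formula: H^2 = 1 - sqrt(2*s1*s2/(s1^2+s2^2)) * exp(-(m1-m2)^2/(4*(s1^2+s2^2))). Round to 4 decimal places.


Squared Hellinger distance for Gaussians:
H^2 = 1 - sqrt(2*s1*s2/(s1^2+s2^2)) * exp(-(m1-m2)^2/(4*(s1^2+s2^2))).
s1^2 = 25, s2^2 = 25, s1^2+s2^2 = 50.
sqrt(2*5*5/(50)) = 1.0.
(m1-m2)^2 = (7)^2 = 49.
exp(-49/(4*50)) = exp(-0.245) = 0.782705.
H^2 = 1 - 1.0*0.782705 = 0.2173

0.2173


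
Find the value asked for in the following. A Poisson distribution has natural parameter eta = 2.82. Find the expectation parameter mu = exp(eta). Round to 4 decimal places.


Expectation parameter for Poisson exponential family:
mu = exp(eta).
eta = 2.82.
mu = exp(2.82) = 16.7769

16.7769


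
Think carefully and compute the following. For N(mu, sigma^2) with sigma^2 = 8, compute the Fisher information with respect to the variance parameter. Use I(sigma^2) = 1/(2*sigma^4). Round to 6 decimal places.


Fisher information for variance: I(sigma^2) = 1/(2*sigma^4).
sigma^2 = 8, so sigma^4 = 64.
I = 1/(2*64) = 1/128 = 0.007813

0.007813


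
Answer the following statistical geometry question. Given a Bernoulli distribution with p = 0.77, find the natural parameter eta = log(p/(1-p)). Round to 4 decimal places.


Natural parameter for Bernoulli: eta = log(p/(1-p)).
p = 0.77, 1-p = 0.23.
p/(1-p) = 3.347826.
eta = log(3.347826) = 1.2083

1.2083


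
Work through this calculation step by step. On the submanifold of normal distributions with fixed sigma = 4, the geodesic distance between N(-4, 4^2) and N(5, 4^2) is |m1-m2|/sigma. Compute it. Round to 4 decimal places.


On the fixed-variance normal subfamily, geodesic distance = |m1-m2|/sigma.
|-4 - 5| = 9.
sigma = 4.
d = 9/4 = 2.2500

2.2500


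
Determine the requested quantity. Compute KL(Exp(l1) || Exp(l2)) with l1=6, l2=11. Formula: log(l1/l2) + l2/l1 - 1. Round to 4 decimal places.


KL divergence for exponential family:
KL = log(l1/l2) + l2/l1 - 1.
log(6/11) = -0.606136.
11/6 = 1.833333.
KL = -0.606136 + 1.833333 - 1 = 0.2272

0.2272


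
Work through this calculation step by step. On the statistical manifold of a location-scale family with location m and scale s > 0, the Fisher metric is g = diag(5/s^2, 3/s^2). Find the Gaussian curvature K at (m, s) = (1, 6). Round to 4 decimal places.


The metric has the form g = (A dm^2 + B ds^2)/s^2 with A = 5, B = 3.
Substitute u = sqrt(A/B)*m: g = B*(du^2 + ds^2)/s^2, i.e. B times the
Poincare upper half-plane metric, which has constant Gaussian curvature -1.
Scaling a 2D metric by a constant c divides the Gaussian curvature by c,
so K = -1/B = -1/(3) = -0.3333 everywhere (the point (m, s) = (1, 6) is irrelevant:
the curvature is constant).
The requested Gaussian curvature is K = -0.3333.

-0.3333


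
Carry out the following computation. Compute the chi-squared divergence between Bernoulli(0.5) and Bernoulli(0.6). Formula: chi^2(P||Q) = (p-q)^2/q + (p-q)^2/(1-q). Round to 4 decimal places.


Chi-squared divergence between Bernoulli distributions:
chi^2 = (p-q)^2/q + (p-q)^2/(1-q).
p = 0.5, q = 0.6, p-q = -0.1.
(p-q)^2 = 0.01.
term1 = 0.01/0.6 = 0.016667.
term2 = 0.01/0.4 = 0.025.
chi^2 = 0.016667 + 0.025 = 0.0417

0.0417


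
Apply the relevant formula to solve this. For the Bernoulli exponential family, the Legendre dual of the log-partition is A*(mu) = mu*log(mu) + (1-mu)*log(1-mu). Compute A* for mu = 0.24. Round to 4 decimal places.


Legendre transform for Bernoulli:
A*(mu) = mu*log(mu) + (1-mu)*log(1-mu).
mu = 0.24, 1-mu = 0.76.
mu*log(mu) = 0.24*log(0.24) = -0.342508.
(1-mu)*log(1-mu) = 0.76*log(0.76) = -0.208572.
A* = -0.342508 + -0.208572 = -0.5511

-0.5511


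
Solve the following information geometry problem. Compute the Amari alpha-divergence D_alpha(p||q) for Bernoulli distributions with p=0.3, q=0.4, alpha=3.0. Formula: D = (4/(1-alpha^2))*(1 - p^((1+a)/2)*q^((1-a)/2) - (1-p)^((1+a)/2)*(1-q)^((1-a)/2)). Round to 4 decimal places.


Amari alpha-divergence:
D = (4/(1-alpha^2))*(1 - p^((1+a)/2)*q^((1-a)/2) - (1-p)^((1+a)/2)*(1-q)^((1-a)/2)).
alpha = 3.0, p = 0.3, q = 0.4.
e1 = (1+alpha)/2 = 2.0, e2 = (1-alpha)/2 = -1.0.
t1 = p^e1 * q^e2 = 0.3^2.0 * 0.4^-1.0 = 0.225.
t2 = (1-p)^e1 * (1-q)^e2 = 0.7^2.0 * 0.6^-1.0 = 0.816667.
4/(1-alpha^2) = -0.5.
D = -0.5*(1 - 0.225 - 0.816667) = 0.0208

0.0208


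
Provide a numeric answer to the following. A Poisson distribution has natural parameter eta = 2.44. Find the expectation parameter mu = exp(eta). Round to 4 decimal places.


Expectation parameter for Poisson exponential family:
mu = exp(eta).
eta = 2.44.
mu = exp(2.44) = 11.4730

11.4730


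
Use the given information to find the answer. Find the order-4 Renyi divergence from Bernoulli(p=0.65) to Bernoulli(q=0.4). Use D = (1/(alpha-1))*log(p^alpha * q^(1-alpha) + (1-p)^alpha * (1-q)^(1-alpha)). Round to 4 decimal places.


Renyi divergence of order alpha between Bernoulli distributions:
D = (1/(alpha-1))*log(p^alpha * q^(1-alpha) + (1-p)^alpha * (1-q)^(1-alpha)).
alpha = 4, p = 0.65, q = 0.4.
p^alpha * q^(1-alpha) = 0.65^4 * 0.4^-3 = 2.78916.
(1-p)^alpha * (1-q)^(1-alpha) = 0.35^4 * 0.6^-3 = 0.069473.
sum = 2.78916 + 0.069473 = 2.858634.
D = (1/3)*log(2.858634) = 0.3501

0.3501


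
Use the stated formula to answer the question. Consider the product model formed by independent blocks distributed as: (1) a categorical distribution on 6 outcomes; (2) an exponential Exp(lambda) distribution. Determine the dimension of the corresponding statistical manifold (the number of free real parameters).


The dimension of a statistical manifold equals the number of free
(independent) real parameters of the model. For a product of independent
blocks the parameter counts add.
- categorical on 6 outcomes (probabilities sum to 1): 6-1 = 5.
- exponential (lambda): 1.
Total = 5 + 1 = 6.
Dimension = 6

6


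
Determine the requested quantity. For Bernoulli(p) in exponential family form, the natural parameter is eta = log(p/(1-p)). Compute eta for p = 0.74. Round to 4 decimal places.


Natural parameter for Bernoulli: eta = log(p/(1-p)).
p = 0.74, 1-p = 0.26.
p/(1-p) = 2.846154.
eta = log(2.846154) = 1.0460

1.0460


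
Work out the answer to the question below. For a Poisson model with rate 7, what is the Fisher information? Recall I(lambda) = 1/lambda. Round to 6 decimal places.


Fisher information for Poisson: I(lambda) = 1/lambda.
lambda = 7.
I(lambda) = 1/7 = 0.142857

0.142857


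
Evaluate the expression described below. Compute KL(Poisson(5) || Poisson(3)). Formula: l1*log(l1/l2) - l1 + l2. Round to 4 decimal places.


KL divergence for Poisson:
KL = l1*log(l1/l2) - l1 + l2.
l1 = 5, l2 = 3.
log(5/3) = 0.510826.
l1*log(l1/l2) = 5 * 0.510826 = 2.554128.
KL = 2.554128 - 5 + 3 = 0.5541

0.5541


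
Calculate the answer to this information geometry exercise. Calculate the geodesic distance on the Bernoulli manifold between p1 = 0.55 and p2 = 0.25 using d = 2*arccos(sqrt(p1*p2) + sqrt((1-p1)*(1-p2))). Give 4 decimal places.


Geodesic distance on Bernoulli manifold:
d(p1,p2) = 2*arccos(sqrt(p1*p2) + sqrt((1-p1)*(1-p2))).
sqrt(p1*p2) = sqrt(0.55*0.25) = 0.37081.
sqrt((1-p1)*(1-p2)) = sqrt(0.45*0.75) = 0.580948.
arg = 0.37081 + 0.580948 = 0.951757.
d = 2*arccos(0.951757) = 0.6238

0.6238


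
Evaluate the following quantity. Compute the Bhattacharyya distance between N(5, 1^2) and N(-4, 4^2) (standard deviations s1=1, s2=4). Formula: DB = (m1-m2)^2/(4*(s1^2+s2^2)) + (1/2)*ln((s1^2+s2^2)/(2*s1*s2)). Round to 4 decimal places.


Bhattacharyya distance between two Gaussians:
DB = (m1-m2)^2/(4*(s1^2+s2^2)) + (1/2)*ln((s1^2+s2^2)/(2*s1*s2)).
(m1-m2)^2 = (9)^2 = 81.
s1^2+s2^2 = 1 + 16 = 17.
term1 = 81/68 = 1.191176.
term2 = 0.5*ln(17/8.0) = 0.376886.
DB = 1.191176 + 0.376886 = 1.5681

1.5681


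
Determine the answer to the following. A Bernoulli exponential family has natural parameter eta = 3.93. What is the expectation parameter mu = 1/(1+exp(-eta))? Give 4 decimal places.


Dual coordinate (expectation parameter) for Bernoulli:
mu = 1/(1+exp(-eta)).
eta = 3.93.
exp(-eta) = exp(-3.93) = 0.019644.
mu = 1/(1+0.019644) = 0.9807

0.9807


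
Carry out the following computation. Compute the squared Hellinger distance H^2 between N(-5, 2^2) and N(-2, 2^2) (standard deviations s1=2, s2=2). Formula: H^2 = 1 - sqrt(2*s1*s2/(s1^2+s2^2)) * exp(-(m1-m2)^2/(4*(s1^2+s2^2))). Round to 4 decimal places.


Squared Hellinger distance for Gaussians:
H^2 = 1 - sqrt(2*s1*s2/(s1^2+s2^2)) * exp(-(m1-m2)^2/(4*(s1^2+s2^2))).
s1^2 = 4, s2^2 = 4, s1^2+s2^2 = 8.
sqrt(2*2*2/(8)) = 1.0.
(m1-m2)^2 = (-3)^2 = 9.
exp(-9/(4*8)) = exp(-0.28125) = 0.75484.
H^2 = 1 - 1.0*0.75484 = 0.2452

0.2452


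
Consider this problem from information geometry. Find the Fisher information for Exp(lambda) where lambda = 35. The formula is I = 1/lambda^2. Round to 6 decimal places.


Fisher information for exponential: I(lambda) = 1/lambda^2.
lambda = 35, lambda^2 = 1225.
I = 1/1225 = 0.000816

0.000816


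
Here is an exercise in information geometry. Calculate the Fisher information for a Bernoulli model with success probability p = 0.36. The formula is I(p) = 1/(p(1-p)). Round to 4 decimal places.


For Bernoulli(p), Fisher information is I(p) = 1/(p*(1-p)).
p = 0.36, 1-p = 0.64.
p*(1-p) = 0.2304.
I(p) = 1/0.2304 = 4.3403

4.3403


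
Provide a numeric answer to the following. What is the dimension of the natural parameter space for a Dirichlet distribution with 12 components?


Exponential family dimension calculation:
Dirichlet with 12 components has 12 natural parameters.

12


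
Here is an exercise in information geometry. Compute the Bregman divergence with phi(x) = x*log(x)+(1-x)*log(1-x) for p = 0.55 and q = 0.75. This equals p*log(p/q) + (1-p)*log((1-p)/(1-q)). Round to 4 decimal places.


Bregman divergence with negative entropy generator:
D = p*log(p/q) + (1-p)*log((1-p)/(1-q)).
p = 0.55, q = 0.75.
p*log(p/q) = 0.55*log(0.55/0.75) = -0.170585.
(1-p)*log((1-p)/(1-q)) = 0.45*log(0.45/0.25) = 0.264504.
D = -0.170585 + 0.264504 = 0.0939

0.0939


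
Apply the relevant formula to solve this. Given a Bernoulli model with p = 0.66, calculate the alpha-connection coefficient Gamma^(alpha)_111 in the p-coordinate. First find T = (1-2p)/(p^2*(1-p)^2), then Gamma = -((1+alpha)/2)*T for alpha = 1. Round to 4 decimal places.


Skewness (Amari-Chentsov) tensor: T = (1-2p)/(p^2*(1-p)^2).
p = 0.66, 1-2p = -0.32, p^2 = 0.4356, (1-p)^2 = 0.1156.
T = -0.32/(0.4356 * 0.1156) = -6.354835.
In the p-coordinate, Gamma^(alpha) = Gamma^(0) - (alpha/2)*T with Gamma^(0) = (1/2)*g'(p) = -T/2,
so Gamma^(alpha) = -((1+alpha)/2)*T.
alpha = 1, -(1+alpha)/2 = -1.0.
Gamma = -1.0 * -6.354835 = 6.3548

6.3548


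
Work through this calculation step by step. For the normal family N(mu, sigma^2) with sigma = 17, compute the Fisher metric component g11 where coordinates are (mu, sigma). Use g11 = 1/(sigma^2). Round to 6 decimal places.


For the 2-parameter normal family, the Fisher metric has:
  g11 = 1/sigma^2, g22 = 2/sigma^2.
sigma = 17, sigma^2 = 289.
g11 = 0.003460

0.003460


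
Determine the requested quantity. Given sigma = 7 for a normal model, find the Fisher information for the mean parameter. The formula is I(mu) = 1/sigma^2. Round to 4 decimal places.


The Fisher information for the mean of a normal distribution is I(mu) = 1/sigma^2.
sigma = 7, so sigma^2 = 49.
I(mu) = 1/49 = 0.0204

0.0204


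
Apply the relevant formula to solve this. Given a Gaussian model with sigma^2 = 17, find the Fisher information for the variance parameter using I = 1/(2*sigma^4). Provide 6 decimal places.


Fisher information for variance: I(sigma^2) = 1/(2*sigma^4).
sigma^2 = 17, so sigma^4 = 289.
I = 1/(2*289) = 1/578 = 0.001730

0.001730


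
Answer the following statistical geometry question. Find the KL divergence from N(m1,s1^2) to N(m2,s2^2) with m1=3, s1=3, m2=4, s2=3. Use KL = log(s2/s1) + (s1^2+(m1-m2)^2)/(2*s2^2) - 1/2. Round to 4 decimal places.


KL divergence between normal distributions:
KL = log(s2/s1) + (s1^2 + (m1-m2)^2)/(2*s2^2) - 1/2.
log(3/3) = 0.0.
(3^2 + (3-4)^2)/(2*3^2) = (9 + 1)/18 = 0.555556.
KL = 0.0 + 0.555556 - 0.5 = 0.0556

0.0556


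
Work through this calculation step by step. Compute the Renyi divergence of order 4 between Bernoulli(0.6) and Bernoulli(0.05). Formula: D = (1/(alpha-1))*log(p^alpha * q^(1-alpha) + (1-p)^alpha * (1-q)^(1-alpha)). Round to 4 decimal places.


Renyi divergence of order alpha between Bernoulli distributions:
D = (1/(alpha-1))*log(p^alpha * q^(1-alpha) + (1-p)^alpha * (1-q)^(1-alpha)).
alpha = 4, p = 0.6, q = 0.05.
p^alpha * q^(1-alpha) = 0.6^4 * 0.05^-3 = 1036.8.
(1-p)^alpha * (1-q)^(1-alpha) = 0.4^4 * 0.95^-3 = 0.029859.
sum = 1036.8 + 0.029859 = 1036.829859.
D = (1/3)*log(1036.829859) = 2.3146

2.3146


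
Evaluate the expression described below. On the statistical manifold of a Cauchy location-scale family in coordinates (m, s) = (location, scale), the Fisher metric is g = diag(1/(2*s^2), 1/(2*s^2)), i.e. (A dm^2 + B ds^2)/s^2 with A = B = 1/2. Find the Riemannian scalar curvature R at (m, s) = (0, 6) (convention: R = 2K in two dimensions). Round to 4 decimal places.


The metric has the form g = (A dm^2 + B ds^2)/s^2 with A = 1/2, B = 1/2.
Substitute u = sqrt(A/B)*m: g = B*(du^2 + ds^2)/s^2, i.e. B times the
Poincare upper half-plane metric, which has constant Gaussian curvature -1.
Scaling a 2D metric by a constant c divides the Gaussian curvature by c,
so K = -1/B = -1/(1/2) = -2.0000 everywhere (the point (m, s) = (0, 6) is irrelevant:
the curvature is constant).
Scalar curvature in dimension 2: R = 2K = -2/(1/2) = -4.0000.

-4.0000


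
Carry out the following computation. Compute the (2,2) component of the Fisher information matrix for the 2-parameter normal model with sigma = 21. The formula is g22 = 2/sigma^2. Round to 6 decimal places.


For the 2-parameter normal family, the Fisher metric has:
  g11 = 1/sigma^2, g22 = 2/sigma^2.
sigma = 21, sigma^2 = 441.
g22 = 0.004535

0.004535


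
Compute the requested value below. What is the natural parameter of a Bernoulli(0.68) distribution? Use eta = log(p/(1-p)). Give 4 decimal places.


Natural parameter for Bernoulli: eta = log(p/(1-p)).
p = 0.68, 1-p = 0.32.
p/(1-p) = 2.125.
eta = log(2.125) = 0.7538

0.7538


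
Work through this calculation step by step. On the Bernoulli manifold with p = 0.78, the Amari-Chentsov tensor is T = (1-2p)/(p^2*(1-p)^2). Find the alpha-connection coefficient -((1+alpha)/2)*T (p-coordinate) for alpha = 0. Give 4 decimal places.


Skewness (Amari-Chentsov) tensor: T = (1-2p)/(p^2*(1-p)^2).
p = 0.78, 1-2p = -0.56, p^2 = 0.6084, (1-p)^2 = 0.0484.
T = -0.56/(0.6084 * 0.0484) = -19.017502.
In the p-coordinate, Gamma^(alpha) = Gamma^(0) - (alpha/2)*T with Gamma^(0) = (1/2)*g'(p) = -T/2,
so Gamma^(alpha) = -((1+alpha)/2)*T.
alpha = 0, -(1+alpha)/2 = -0.5.
Gamma = -0.5 * -19.017502 = 9.5088

9.5088


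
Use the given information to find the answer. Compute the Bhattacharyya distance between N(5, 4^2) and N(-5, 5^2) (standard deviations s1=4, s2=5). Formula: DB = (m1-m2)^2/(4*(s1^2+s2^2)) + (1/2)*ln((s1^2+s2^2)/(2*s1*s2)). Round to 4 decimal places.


Bhattacharyya distance between two Gaussians:
DB = (m1-m2)^2/(4*(s1^2+s2^2)) + (1/2)*ln((s1^2+s2^2)/(2*s1*s2)).
(m1-m2)^2 = (10)^2 = 100.
s1^2+s2^2 = 16 + 25 = 41.
term1 = 100/164 = 0.609756.
term2 = 0.5*ln(41/40.0) = 0.012346.
DB = 0.609756 + 0.012346 = 0.6221

0.6221


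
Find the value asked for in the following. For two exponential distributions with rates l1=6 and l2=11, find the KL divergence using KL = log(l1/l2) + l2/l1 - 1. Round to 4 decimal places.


KL divergence for exponential family:
KL = log(l1/l2) + l2/l1 - 1.
log(6/11) = -0.606136.
11/6 = 1.833333.
KL = -0.606136 + 1.833333 - 1 = 0.2272

0.2272


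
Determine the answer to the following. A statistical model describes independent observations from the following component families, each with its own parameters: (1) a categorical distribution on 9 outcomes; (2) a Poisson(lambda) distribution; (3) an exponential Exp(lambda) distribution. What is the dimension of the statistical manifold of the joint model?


The dimension of a statistical manifold equals the number of free
(independent) real parameters of the model. For a product of independent
blocks the parameter counts add.
- categorical on 9 outcomes (probabilities sum to 1): 9-1 = 8.
- Poisson (lambda): 1.
- exponential (lambda): 1.
Total = 8 + 1 + 1 = 10.
Dimension = 10

10


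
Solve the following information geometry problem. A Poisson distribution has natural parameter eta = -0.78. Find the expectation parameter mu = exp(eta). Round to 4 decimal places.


Expectation parameter for Poisson exponential family:
mu = exp(eta).
eta = -0.78.
mu = exp(-0.78) = 0.4584

0.4584


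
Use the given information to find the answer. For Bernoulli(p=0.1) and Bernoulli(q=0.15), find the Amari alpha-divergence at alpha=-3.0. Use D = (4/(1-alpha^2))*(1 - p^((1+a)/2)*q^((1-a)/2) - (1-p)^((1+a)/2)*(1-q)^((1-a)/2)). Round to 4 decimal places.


Amari alpha-divergence:
D = (4/(1-alpha^2))*(1 - p^((1+a)/2)*q^((1-a)/2) - (1-p)^((1+a)/2)*(1-q)^((1-a)/2)).
alpha = -3.0, p = 0.1, q = 0.15.
e1 = (1+alpha)/2 = -1.0, e2 = (1-alpha)/2 = 2.0.
t1 = p^e1 * q^e2 = 0.1^-1.0 * 0.15^2.0 = 0.225.
t2 = (1-p)^e1 * (1-q)^e2 = 0.9^-1.0 * 0.85^2.0 = 0.802778.
4/(1-alpha^2) = -0.5.
D = -0.5*(1 - 0.225 - 0.802778) = 0.0139

0.0139


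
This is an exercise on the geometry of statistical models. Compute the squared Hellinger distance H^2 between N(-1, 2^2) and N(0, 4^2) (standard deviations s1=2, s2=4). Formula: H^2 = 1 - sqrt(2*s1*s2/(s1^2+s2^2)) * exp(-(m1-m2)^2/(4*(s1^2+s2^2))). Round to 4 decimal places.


Squared Hellinger distance for Gaussians:
H^2 = 1 - sqrt(2*s1*s2/(s1^2+s2^2)) * exp(-(m1-m2)^2/(4*(s1^2+s2^2))).
s1^2 = 4, s2^2 = 16, s1^2+s2^2 = 20.
sqrt(2*2*4/(20)) = 0.894427.
(m1-m2)^2 = (-1)^2 = 1.
exp(-1/(4*20)) = exp(-0.0125) = 0.987578.
H^2 = 1 - 0.894427*0.987578 = 0.1167

0.1167


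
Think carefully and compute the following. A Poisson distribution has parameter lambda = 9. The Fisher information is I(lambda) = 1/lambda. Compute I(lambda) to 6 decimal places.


Fisher information for Poisson: I(lambda) = 1/lambda.
lambda = 9.
I(lambda) = 1/9 = 0.111111

0.111111


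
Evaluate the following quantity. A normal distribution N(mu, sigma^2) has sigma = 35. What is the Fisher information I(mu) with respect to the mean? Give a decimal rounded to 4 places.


The Fisher information for the mean of a normal distribution is I(mu) = 1/sigma^2.
sigma = 35, so sigma^2 = 1225.
I(mu) = 1/1225 = 0.0008

0.0008


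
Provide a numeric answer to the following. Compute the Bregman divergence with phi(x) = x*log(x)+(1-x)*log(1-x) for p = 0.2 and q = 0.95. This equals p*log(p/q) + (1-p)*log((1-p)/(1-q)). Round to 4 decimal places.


Bregman divergence with negative entropy generator:
D = p*log(p/q) + (1-p)*log((1-p)/(1-q)).
p = 0.2, q = 0.95.
p*log(p/q) = 0.2*log(0.2/0.95) = -0.311629.
(1-p)*log((1-p)/(1-q)) = 0.8*log(0.8/0.05) = 2.218071.
D = -0.311629 + 2.218071 = 1.9064

1.9064


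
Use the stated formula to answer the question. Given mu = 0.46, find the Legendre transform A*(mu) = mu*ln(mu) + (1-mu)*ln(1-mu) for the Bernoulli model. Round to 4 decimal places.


Legendre transform for Bernoulli:
A*(mu) = mu*log(mu) + (1-mu)*log(1-mu).
mu = 0.46, 1-mu = 0.54.
mu*log(mu) = 0.46*log(0.46) = -0.357203.
(1-mu)*log(1-mu) = 0.54*log(0.54) = -0.332741.
A* = -0.357203 + -0.332741 = -0.6899

-0.6899


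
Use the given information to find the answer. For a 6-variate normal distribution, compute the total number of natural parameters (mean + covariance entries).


Exponential family dimension calculation:
For 6-dim MVN: mean has 6 params, covariance has 6*7/2 = 21 unique entries.
Total dim = 6 + 21 = 27.

27


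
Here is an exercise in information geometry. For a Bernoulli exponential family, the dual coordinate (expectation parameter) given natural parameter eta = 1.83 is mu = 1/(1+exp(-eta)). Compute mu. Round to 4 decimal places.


Dual coordinate (expectation parameter) for Bernoulli:
mu = 1/(1+exp(-eta)).
eta = 1.83.
exp(-eta) = exp(-1.83) = 0.160414.
mu = 1/(1+0.160414) = 0.8618

0.8618


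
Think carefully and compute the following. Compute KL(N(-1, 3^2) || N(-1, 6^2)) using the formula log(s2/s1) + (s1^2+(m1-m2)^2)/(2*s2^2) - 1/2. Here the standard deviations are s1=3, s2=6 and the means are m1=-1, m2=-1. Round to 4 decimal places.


KL divergence between normal distributions:
KL = log(s2/s1) + (s1^2 + (m1-m2)^2)/(2*s2^2) - 1/2.
log(6/3) = 0.693147.
(3^2 + (-1--1)^2)/(2*6^2) = (9 + 0)/72 = 0.125.
KL = 0.693147 + 0.125 - 0.5 = 0.3181

0.3181


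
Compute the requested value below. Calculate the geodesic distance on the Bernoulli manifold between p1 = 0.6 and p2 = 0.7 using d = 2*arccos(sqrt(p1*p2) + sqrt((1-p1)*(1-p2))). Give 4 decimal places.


Geodesic distance on Bernoulli manifold:
d(p1,p2) = 2*arccos(sqrt(p1*p2) + sqrt((1-p1)*(1-p2))).
sqrt(p1*p2) = sqrt(0.6*0.7) = 0.648074.
sqrt((1-p1)*(1-p2)) = sqrt(0.4*0.3) = 0.34641.
arg = 0.648074 + 0.34641 = 0.994484.
d = 2*arccos(0.994484) = 0.2102

0.2102


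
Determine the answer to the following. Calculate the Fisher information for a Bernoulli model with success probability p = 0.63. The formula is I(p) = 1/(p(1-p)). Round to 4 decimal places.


For Bernoulli(p), Fisher information is I(p) = 1/(p*(1-p)).
p = 0.63, 1-p = 0.37.
p*(1-p) = 0.2331.
I(p) = 1/0.2331 = 4.2900

4.2900


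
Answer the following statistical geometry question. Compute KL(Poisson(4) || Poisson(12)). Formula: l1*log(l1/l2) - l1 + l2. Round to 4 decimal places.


KL divergence for Poisson:
KL = l1*log(l1/l2) - l1 + l2.
l1 = 4, l2 = 12.
log(4/12) = -1.098612.
l1*log(l1/l2) = 4 * -1.098612 = -4.394449.
KL = -4.394449 - 4 + 12 = 3.6056

3.6056


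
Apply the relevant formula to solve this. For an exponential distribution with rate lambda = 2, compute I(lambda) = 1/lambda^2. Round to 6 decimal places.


Fisher information for exponential: I(lambda) = 1/lambda^2.
lambda = 2, lambda^2 = 4.
I = 1/4 = 0.250000

0.250000


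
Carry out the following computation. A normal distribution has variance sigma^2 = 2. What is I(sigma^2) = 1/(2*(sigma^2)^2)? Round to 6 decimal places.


Fisher information for variance: I(sigma^2) = 1/(2*sigma^4).
sigma^2 = 2, so sigma^4 = 4.
I = 1/(2*4) = 1/8 = 0.125000

0.125000


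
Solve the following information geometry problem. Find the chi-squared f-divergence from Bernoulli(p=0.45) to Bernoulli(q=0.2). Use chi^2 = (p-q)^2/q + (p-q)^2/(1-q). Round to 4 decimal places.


Chi-squared divergence between Bernoulli distributions:
chi^2 = (p-q)^2/q + (p-q)^2/(1-q).
p = 0.45, q = 0.2, p-q = 0.25.
(p-q)^2 = 0.0625.
term1 = 0.0625/0.2 = 0.3125.
term2 = 0.0625/0.8 = 0.078125.
chi^2 = 0.3125 + 0.078125 = 0.3906

0.3906


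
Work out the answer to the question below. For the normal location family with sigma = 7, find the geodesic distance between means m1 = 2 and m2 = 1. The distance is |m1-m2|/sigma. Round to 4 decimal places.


On the fixed-variance normal subfamily, geodesic distance = |m1-m2|/sigma.
|2 - 1| = 1.
sigma = 7.
d = 1/7 = 0.1429

0.1429


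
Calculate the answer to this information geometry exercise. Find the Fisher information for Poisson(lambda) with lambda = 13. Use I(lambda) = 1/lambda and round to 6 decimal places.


Fisher information for Poisson: I(lambda) = 1/lambda.
lambda = 13.
I(lambda) = 1/13 = 0.076923

0.076923


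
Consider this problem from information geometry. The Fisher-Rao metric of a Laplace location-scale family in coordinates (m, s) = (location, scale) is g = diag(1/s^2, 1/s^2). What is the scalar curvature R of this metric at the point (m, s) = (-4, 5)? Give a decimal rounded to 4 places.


The metric has the form g = (A dm^2 + B ds^2)/s^2 with A = 1, B = 1.
Substitute u = sqrt(A/B)*m: g = B*(du^2 + ds^2)/s^2, i.e. B times the
Poincare upper half-plane metric, which has constant Gaussian curvature -1.
Scaling a 2D metric by a constant c divides the Gaussian curvature by c,
so K = -1/B = -1/(1) = -1.0000 everywhere (the point (m, s) = (-4, 5) is irrelevant:
the curvature is constant).
Scalar curvature in dimension 2: R = 2K = -2/(1) = -2.0000.

-2.0000


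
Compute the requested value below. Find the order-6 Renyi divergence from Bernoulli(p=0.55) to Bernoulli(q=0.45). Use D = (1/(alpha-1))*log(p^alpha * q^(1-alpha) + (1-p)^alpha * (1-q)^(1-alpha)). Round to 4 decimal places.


Renyi divergence of order alpha between Bernoulli distributions:
D = (1/(alpha-1))*log(p^alpha * q^(1-alpha) + (1-p)^alpha * (1-q)^(1-alpha)).
alpha = 6, p = 0.55, q = 0.45.
p^alpha * q^(1-alpha) = 0.55^6 * 0.45^-5 = 1.500077.
(1-p)^alpha * (1-q)^(1-alpha) = 0.45^6 * 0.55^-5 = 0.164992.
sum = 1.500077 + 0.164992 = 1.665069.
D = (1/5)*log(1.665069) = 0.1020

0.1020


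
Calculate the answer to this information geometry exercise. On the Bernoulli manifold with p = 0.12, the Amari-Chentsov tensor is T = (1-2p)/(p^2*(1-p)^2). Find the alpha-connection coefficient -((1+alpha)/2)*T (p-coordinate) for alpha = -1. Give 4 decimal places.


Skewness (Amari-Chentsov) tensor: T = (1-2p)/(p^2*(1-p)^2).
p = 0.12, 1-2p = 0.76, p^2 = 0.0144, (1-p)^2 = 0.7744.
T = 0.76/(0.0144 * 0.7744) = 68.153122.
In the p-coordinate, Gamma^(alpha) = Gamma^(0) - (alpha/2)*T with Gamma^(0) = (1/2)*g'(p) = -T/2,
so Gamma^(alpha) = -((1+alpha)/2)*T.
alpha = -1, -(1+alpha)/2 = 0.0.
Gamma = 0.0 * 68.153122 = 0.0000

0.0000


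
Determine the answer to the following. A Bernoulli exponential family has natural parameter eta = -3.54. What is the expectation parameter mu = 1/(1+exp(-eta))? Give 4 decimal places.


Dual coordinate (expectation parameter) for Bernoulli:
mu = 1/(1+exp(-eta)).
eta = -3.54.
exp(-eta) = exp(3.54) = 34.466919.
mu = 1/(1+34.466919) = 0.0282

0.0282


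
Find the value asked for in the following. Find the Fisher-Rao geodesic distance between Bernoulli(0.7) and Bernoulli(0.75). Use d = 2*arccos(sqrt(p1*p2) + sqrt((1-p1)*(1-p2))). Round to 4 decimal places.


Geodesic distance on Bernoulli manifold:
d(p1,p2) = 2*arccos(sqrt(p1*p2) + sqrt((1-p1)*(1-p2))).
sqrt(p1*p2) = sqrt(0.7*0.75) = 0.724569.
sqrt((1-p1)*(1-p2)) = sqrt(0.3*0.25) = 0.273861.
arg = 0.724569 + 0.273861 = 0.99843.
d = 2*arccos(0.99843) = 0.1121

0.1121


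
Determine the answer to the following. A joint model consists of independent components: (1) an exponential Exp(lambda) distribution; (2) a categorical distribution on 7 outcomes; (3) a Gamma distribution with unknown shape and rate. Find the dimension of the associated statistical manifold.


The dimension of a statistical manifold equals the number of free
(independent) real parameters of the model. For a product of independent
blocks the parameter counts add.
- exponential (lambda): 1.
- categorical on 7 outcomes (probabilities sum to 1): 7-1 = 6.
- Gamma (shape, rate): 2.
Total = 1 + 6 + 2 = 9.
Dimension = 9

9


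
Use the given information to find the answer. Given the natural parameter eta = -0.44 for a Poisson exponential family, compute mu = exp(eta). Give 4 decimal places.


Expectation parameter for Poisson exponential family:
mu = exp(eta).
eta = -0.44.
mu = exp(-0.44) = 0.6440

0.6440


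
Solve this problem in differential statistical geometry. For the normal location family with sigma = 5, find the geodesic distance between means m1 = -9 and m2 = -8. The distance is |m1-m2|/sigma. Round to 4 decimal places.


On the fixed-variance normal subfamily, geodesic distance = |m1-m2|/sigma.
|-9 - -8| = 1.
sigma = 5.
d = 1/5 = 0.2000

0.2000


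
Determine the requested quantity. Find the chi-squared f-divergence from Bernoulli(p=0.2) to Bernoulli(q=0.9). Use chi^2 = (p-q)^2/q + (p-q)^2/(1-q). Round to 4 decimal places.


Chi-squared divergence between Bernoulli distributions:
chi^2 = (p-q)^2/q + (p-q)^2/(1-q).
p = 0.2, q = 0.9, p-q = -0.7.
(p-q)^2 = 0.49.
term1 = 0.49/0.9 = 0.544444.
term2 = 0.49/0.1 = 4.9.
chi^2 = 0.544444 + 4.9 = 5.4444

5.4444


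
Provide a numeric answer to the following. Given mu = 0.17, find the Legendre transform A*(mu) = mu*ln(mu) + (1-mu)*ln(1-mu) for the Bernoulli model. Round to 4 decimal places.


Legendre transform for Bernoulli:
A*(mu) = mu*log(mu) + (1-mu)*log(1-mu).
mu = 0.17, 1-mu = 0.83.
mu*log(mu) = 0.17*log(0.17) = -0.301233.
(1-mu)*log(1-mu) = 0.83*log(0.83) = -0.154654.
A* = -0.301233 + -0.154654 = -0.4559

-0.4559


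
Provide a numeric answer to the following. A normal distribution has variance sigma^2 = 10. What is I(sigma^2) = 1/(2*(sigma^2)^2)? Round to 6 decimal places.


Fisher information for variance: I(sigma^2) = 1/(2*sigma^4).
sigma^2 = 10, so sigma^4 = 100.
I = 1/(2*100) = 1/200 = 0.005000

0.005000


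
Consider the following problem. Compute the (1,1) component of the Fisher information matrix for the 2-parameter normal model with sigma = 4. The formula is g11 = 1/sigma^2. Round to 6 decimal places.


For the 2-parameter normal family, the Fisher metric has:
  g11 = 1/sigma^2, g22 = 2/sigma^2.
sigma = 4, sigma^2 = 16.
g11 = 0.062500

0.062500


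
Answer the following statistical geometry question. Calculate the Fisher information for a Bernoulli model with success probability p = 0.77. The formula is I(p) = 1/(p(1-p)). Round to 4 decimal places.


For Bernoulli(p), Fisher information is I(p) = 1/(p*(1-p)).
p = 0.77, 1-p = 0.23.
p*(1-p) = 0.1771.
I(p) = 1/0.1771 = 5.6465

5.6465


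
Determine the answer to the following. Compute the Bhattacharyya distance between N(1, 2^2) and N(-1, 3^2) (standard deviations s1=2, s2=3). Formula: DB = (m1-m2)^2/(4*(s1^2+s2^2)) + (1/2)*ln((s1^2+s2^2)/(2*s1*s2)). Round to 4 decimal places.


Bhattacharyya distance between two Gaussians:
DB = (m1-m2)^2/(4*(s1^2+s2^2)) + (1/2)*ln((s1^2+s2^2)/(2*s1*s2)).
(m1-m2)^2 = (2)^2 = 4.
s1^2+s2^2 = 4 + 9 = 13.
term1 = 4/52 = 0.076923.
term2 = 0.5*ln(13/12.0) = 0.040021.
DB = 0.076923 + 0.040021 = 0.1169

0.1169


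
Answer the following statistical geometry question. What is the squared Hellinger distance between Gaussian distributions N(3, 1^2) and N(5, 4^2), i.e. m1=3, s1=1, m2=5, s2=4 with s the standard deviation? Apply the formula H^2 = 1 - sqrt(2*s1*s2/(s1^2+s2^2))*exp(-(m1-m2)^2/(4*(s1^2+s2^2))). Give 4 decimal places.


Squared Hellinger distance for Gaussians:
H^2 = 1 - sqrt(2*s1*s2/(s1^2+s2^2)) * exp(-(m1-m2)^2/(4*(s1^2+s2^2))).
s1^2 = 1, s2^2 = 16, s1^2+s2^2 = 17.
sqrt(2*1*4/(17)) = 0.685994.
(m1-m2)^2 = (-2)^2 = 4.
exp(-4/(4*17)) = exp(-0.058824) = 0.942873.
H^2 = 1 - 0.685994*0.942873 = 0.3532

0.3532


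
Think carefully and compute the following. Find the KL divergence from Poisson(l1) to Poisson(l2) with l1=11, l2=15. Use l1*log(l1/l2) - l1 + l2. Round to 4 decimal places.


KL divergence for Poisson:
KL = l1*log(l1/l2) - l1 + l2.
l1 = 11, l2 = 15.
log(11/15) = -0.310155.
l1*log(l1/l2) = 11 * -0.310155 = -3.411704.
KL = -3.411704 - 11 + 15 = 0.5883

0.5883


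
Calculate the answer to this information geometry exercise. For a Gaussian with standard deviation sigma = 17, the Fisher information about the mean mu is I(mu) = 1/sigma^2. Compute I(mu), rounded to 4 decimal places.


The Fisher information for the mean of a normal distribution is I(mu) = 1/sigma^2.
sigma = 17, so sigma^2 = 289.
I(mu) = 1/289 = 0.0035

0.0035


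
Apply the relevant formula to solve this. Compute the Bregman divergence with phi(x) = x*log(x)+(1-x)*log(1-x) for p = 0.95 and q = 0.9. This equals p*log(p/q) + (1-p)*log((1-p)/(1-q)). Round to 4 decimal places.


Bregman divergence with negative entropy generator:
D = p*log(p/q) + (1-p)*log((1-p)/(1-q)).
p = 0.95, q = 0.9.
p*log(p/q) = 0.95*log(0.95/0.9) = 0.051364.
(1-p)*log((1-p)/(1-q)) = 0.05*log(0.05/0.1) = -0.034657.
D = 0.051364 + -0.034657 = 0.0167

0.0167


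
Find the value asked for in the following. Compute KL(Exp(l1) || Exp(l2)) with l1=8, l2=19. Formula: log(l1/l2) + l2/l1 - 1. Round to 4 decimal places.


KL divergence for exponential family:
KL = log(l1/l2) + l2/l1 - 1.
log(8/19) = -0.864997.
19/8 = 2.375.
KL = -0.864997 + 2.375 - 1 = 0.5100

0.5100


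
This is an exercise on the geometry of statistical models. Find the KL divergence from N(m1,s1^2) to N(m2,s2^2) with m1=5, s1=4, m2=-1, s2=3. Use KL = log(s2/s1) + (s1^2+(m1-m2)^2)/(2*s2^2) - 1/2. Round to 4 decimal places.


KL divergence between normal distributions:
KL = log(s2/s1) + (s1^2 + (m1-m2)^2)/(2*s2^2) - 1/2.
log(3/4) = -0.287682.
(4^2 + (5--1)^2)/(2*3^2) = (16 + 36)/18 = 2.888889.
KL = -0.287682 + 2.888889 - 0.5 = 2.1012

2.1012


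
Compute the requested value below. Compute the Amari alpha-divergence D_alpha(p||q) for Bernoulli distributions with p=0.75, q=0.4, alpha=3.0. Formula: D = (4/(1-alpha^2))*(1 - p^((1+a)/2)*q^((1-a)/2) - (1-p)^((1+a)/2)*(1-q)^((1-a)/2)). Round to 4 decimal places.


Amari alpha-divergence:
D = (4/(1-alpha^2))*(1 - p^((1+a)/2)*q^((1-a)/2) - (1-p)^((1+a)/2)*(1-q)^((1-a)/2)).
alpha = 3.0, p = 0.75, q = 0.4.
e1 = (1+alpha)/2 = 2.0, e2 = (1-alpha)/2 = -1.0.
t1 = p^e1 * q^e2 = 0.75^2.0 * 0.4^-1.0 = 1.40625.
t2 = (1-p)^e1 * (1-q)^e2 = 0.25^2.0 * 0.6^-1.0 = 0.104167.
4/(1-alpha^2) = -0.5.
D = -0.5*(1 - 1.40625 - 0.104167) = 0.2552

0.2552


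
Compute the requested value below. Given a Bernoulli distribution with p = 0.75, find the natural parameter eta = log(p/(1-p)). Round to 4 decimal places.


Natural parameter for Bernoulli: eta = log(p/(1-p)).
p = 0.75, 1-p = 0.25.
p/(1-p) = 3.0.
eta = log(3.0) = 1.0986

1.0986


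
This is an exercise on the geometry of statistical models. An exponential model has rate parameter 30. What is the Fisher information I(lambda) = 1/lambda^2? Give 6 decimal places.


Fisher information for exponential: I(lambda) = 1/lambda^2.
lambda = 30, lambda^2 = 900.
I = 1/900 = 0.001111

0.001111


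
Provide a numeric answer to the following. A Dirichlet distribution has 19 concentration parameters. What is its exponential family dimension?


Exponential family dimension calculation:
Dirichlet with 19 components has 19 natural parameters.

19


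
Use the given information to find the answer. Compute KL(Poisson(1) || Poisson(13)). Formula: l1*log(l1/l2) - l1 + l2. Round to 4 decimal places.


KL divergence for Poisson:
KL = l1*log(l1/l2) - l1 + l2.
l1 = 1, l2 = 13.
log(1/13) = -2.564949.
l1*log(l1/l2) = 1 * -2.564949 = -2.564949.
KL = -2.564949 - 1 + 13 = 9.4351

9.4351


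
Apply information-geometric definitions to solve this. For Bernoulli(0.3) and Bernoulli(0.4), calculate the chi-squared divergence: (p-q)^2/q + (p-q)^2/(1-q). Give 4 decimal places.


Chi-squared divergence between Bernoulli distributions:
chi^2 = (p-q)^2/q + (p-q)^2/(1-q).
p = 0.3, q = 0.4, p-q = -0.1.
(p-q)^2 = 0.01.
term1 = 0.01/0.4 = 0.025.
term2 = 0.01/0.6 = 0.016667.
chi^2 = 0.025 + 0.016667 = 0.0417

0.0417


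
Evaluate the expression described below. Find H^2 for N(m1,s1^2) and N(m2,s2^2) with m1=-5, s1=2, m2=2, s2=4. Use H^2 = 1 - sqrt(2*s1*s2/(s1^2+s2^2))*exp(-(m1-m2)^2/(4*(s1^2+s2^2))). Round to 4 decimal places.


Squared Hellinger distance for Gaussians:
H^2 = 1 - sqrt(2*s1*s2/(s1^2+s2^2)) * exp(-(m1-m2)^2/(4*(s1^2+s2^2))).
s1^2 = 4, s2^2 = 16, s1^2+s2^2 = 20.
sqrt(2*2*4/(20)) = 0.894427.
(m1-m2)^2 = (-7)^2 = 49.
exp(-49/(4*20)) = exp(-0.6125) = 0.541994.
H^2 = 1 - 0.894427*0.541994 = 0.5152

0.5152


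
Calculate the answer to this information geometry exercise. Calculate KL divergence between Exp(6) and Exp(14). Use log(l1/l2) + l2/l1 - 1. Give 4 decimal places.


KL divergence for exponential family:
KL = log(l1/l2) + l2/l1 - 1.
log(6/14) = -0.847298.
14/6 = 2.333333.
KL = -0.847298 + 2.333333 - 1 = 0.4860

0.4860


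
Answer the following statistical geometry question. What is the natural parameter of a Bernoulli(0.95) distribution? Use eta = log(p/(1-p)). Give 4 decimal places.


Natural parameter for Bernoulli: eta = log(p/(1-p)).
p = 0.95, 1-p = 0.05.
p/(1-p) = 19.0.
eta = log(19.0) = 2.9444

2.9444


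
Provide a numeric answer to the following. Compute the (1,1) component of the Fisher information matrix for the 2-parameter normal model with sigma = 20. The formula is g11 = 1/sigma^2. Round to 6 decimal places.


For the 2-parameter normal family, the Fisher metric has:
  g11 = 1/sigma^2, g22 = 2/sigma^2.
sigma = 20, sigma^2 = 400.
g11 = 0.002500

0.002500


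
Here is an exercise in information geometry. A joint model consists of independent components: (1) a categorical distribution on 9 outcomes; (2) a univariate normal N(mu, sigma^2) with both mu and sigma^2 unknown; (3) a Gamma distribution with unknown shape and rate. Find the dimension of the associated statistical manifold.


The dimension of a statistical manifold equals the number of free
(independent) real parameters of the model. For a product of independent
blocks the parameter counts add.
- categorical on 9 outcomes (probabilities sum to 1): 9-1 = 8.
- normal (mu, sigma^2): 2.
- Gamma (shape, rate): 2.
Total = 8 + 2 + 2 = 12.
Dimension = 12

12


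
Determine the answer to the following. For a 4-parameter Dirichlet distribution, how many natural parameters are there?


Exponential family dimension calculation:
Dirichlet with 4 components has 4 natural parameters.

4
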